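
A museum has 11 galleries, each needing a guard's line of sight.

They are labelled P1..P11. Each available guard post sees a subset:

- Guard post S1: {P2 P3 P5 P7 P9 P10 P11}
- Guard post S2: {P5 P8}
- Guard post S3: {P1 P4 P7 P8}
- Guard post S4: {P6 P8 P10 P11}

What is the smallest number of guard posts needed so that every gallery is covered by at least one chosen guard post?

3

Take {S1, S3, S4}. Their union is {P1, P2, P3, P4, P5, P6, P7, P8, P9, P10, P11}, which is all 11 galleries.
Only S3 contains P1, so S3 is forced; the remaining 7 galleries need at least 2 more guard posts (each remaining guard post adds at most 6) — so at least 3 guard posts are needed, and 3 is optimal.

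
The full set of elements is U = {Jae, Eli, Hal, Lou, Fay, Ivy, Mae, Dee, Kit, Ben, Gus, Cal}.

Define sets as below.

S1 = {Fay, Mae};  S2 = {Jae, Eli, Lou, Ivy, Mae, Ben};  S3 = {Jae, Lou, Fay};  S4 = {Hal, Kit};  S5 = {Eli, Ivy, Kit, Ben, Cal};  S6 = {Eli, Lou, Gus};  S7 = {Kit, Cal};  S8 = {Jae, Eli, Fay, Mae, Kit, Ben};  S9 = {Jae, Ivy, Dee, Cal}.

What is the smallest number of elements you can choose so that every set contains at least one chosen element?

4

H = {Jae, Eli, Mae, Kit} meets every set (each contains at least one member of H), and |H| = 4.
The sets S1, S4, S6, S9 are pairwise disjoint, so any hitting set needs a separate element for each — at least 4. Hence 4 is optimal.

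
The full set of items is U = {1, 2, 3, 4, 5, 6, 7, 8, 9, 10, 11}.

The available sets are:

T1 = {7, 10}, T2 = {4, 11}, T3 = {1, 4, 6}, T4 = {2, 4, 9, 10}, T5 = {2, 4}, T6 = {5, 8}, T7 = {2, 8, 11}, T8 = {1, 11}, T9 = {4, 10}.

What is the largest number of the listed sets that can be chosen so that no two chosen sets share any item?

4

T1, T5, T6, T8 are pairwise disjoint (T1={7,10}; T5={2,4}; T6={5,8}; T8={1,11}).
Every remaining set overlaps one of these, and no 5 of the listed sets are pairwise disjoint, so 4 is the maximum.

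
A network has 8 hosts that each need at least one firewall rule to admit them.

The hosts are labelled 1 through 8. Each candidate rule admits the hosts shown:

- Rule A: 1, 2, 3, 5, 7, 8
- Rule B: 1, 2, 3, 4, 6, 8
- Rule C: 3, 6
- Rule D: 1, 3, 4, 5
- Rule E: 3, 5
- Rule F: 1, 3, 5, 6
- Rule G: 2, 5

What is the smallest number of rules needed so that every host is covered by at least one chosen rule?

Take {A, B}. Their union is {1, 2, 3, 4, 5, 6, 7, 8}, which is all 8 hosts.
No single rule has all 8 hosts (the largest, A, has 6), so 2 is optimal.

2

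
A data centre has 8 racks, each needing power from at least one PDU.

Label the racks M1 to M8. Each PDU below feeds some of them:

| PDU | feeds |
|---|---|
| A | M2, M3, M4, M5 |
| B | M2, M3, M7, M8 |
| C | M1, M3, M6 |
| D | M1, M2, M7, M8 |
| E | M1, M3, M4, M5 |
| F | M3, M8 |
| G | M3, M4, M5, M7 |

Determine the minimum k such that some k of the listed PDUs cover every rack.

3

B and C and E together: B ∪ C ∪ E = {M1, M2, M3, M4, M5, M6, M7, M8} — every rack is covered.
Only C contains M6, so C is forced; the remaining 5 racks need at least 2 more PDUs (each remaining PDU adds at most 3) — so at least 3 PDUs are needed, and 3 is optimal.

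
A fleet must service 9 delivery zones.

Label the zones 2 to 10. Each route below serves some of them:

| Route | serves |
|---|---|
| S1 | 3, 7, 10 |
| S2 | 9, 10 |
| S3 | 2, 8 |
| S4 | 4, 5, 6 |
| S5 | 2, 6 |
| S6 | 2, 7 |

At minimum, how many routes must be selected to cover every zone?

4

S1 and S2 and S3 and S4 together: S1 ∪ S2 ∪ S3 ∪ S4 = {2, 3, 4, 5, 6, 7, 8, 9, 10} — every zone is covered.
Only S3 contains 8, so S3 is forced; the remaining 7 zones need at least 3 more routes (each remaining route adds at most 3) — so at least 4 routes are needed, and 4 is optimal.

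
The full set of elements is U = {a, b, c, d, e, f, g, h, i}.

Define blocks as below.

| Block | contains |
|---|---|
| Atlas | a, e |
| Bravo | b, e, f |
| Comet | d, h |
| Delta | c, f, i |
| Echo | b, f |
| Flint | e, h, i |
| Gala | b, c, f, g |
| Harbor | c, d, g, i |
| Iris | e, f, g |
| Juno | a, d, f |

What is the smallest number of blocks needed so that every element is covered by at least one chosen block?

3

Flint, Gala, and Juno cover everything between them: the union {a, b, c, d, e, f, g, h, i} is all of U.
Each block has at most 4 elements, and 2·4 = 8 < 9 — so at least 3 blocks are needed, and 3 is optimal.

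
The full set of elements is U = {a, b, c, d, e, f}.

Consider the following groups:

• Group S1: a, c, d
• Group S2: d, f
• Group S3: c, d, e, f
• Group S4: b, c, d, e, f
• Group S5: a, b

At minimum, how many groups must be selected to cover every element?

2

S4 and S5 together: S4 ∪ S5 = {a, b, c, d, e, f} — every element is covered.
No single group has all 6 elements (the largest, S4, has 5), so 2 is optimal.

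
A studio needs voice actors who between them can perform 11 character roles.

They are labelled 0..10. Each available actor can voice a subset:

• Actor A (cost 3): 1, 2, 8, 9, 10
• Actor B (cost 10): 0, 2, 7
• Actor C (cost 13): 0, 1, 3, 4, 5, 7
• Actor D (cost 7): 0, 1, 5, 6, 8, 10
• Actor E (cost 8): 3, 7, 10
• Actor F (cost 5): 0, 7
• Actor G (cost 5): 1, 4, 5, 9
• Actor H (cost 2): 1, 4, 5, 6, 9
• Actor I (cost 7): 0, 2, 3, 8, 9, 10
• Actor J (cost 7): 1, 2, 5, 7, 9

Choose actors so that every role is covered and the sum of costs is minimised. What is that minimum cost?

14

F, H, I together cover every role (F ∪ H ∪ I = {0, 1, 2, 3, 4, 5, 6, 7, 8, 9, 10}); total cost 5 + 2 + 7 = 14.
The greedy pick H, A, F, I costs 17; no covering selection beats 14.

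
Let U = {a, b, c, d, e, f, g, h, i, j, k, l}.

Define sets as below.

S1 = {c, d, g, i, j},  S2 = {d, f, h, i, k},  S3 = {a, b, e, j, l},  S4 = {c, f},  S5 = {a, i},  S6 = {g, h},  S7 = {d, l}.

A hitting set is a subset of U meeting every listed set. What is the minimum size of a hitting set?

T = {a, c, h, l} meets every set (each contains at least one member of T), and |T| = 4.
The sets S4, S5, S6, S7 are pairwise disjoint, so any hitting set needs a separate item for each — at least 4. Hence 4 is optimal.

4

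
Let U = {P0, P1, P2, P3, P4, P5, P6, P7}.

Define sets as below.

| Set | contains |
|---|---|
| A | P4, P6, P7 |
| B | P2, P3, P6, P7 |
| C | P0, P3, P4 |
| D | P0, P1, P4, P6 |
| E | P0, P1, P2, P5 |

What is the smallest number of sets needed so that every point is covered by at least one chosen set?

Take {B, C, E}. Their union is {P0, P1, P2, P3, P4, P5, P6, P7}, which is all 8 points.
Only E contains P5, so E is forced; the remaining 4 points need at least 2 more sets (each remaining set adds at most 3) — so at least 3 sets are needed, and 3 is optimal.

3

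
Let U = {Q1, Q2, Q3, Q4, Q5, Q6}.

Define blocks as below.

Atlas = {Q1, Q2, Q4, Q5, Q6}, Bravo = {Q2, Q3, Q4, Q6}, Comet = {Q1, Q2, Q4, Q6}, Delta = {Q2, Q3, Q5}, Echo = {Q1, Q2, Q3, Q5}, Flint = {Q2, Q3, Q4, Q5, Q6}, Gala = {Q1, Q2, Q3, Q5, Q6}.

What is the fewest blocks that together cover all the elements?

2

Atlas and Echo cover everything between them: the union {Q1, Q2, Q3, Q4, Q5, Q6} is all of U.
No single block has all 6 elements (the largest, Atlas, has 5), so 2 is optimal.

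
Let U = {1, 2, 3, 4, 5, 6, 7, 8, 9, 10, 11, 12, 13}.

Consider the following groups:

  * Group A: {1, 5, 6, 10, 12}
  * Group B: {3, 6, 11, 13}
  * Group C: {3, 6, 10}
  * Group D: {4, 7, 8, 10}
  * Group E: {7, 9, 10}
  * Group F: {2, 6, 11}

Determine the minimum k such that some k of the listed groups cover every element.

A, B, D, E, and F cover everything between them: the union {1, 2, 3, 4, 5, 6, 7, 8, 9, 10, 11, 12, 13} is all of U.
No 4 of the 6 groups cover everything (all 15 combinations miss at least one element), so 5 is optimal.

5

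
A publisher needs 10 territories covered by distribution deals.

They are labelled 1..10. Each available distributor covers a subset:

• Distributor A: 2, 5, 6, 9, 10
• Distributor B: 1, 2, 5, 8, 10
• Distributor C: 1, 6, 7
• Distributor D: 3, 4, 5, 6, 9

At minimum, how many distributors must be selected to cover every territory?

3

B and C and D together: B ∪ C ∪ D = {1, 2, 3, 4, 5, 6, 7, 8, 9, 10} — every territory is covered.
Only D contains 3, so D is forced; the remaining 5 territories need at least 2 more distributors (each remaining distributor adds at most 4) — so at least 3 distributors are needed, and 3 is optimal.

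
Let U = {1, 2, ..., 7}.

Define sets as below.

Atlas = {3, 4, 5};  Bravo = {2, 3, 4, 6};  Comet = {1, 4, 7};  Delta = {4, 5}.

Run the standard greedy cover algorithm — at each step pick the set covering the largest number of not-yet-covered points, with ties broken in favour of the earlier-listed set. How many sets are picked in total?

Greedy: pick Bravo (covers 4 new) → pick Comet (covers 2 new) → pick Atlas (covers 1 new). Total picks: 3.

3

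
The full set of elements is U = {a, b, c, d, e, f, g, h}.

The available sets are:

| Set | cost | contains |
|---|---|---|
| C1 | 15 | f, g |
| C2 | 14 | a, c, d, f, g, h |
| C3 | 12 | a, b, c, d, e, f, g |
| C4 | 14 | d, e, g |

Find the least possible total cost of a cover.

26

C2, C3 together cover every element (C2 ∪ C3 = {a, b, c, d, e, f, g, h}); total cost 14 + 12 = 26.
No covering selection has total cost below 26.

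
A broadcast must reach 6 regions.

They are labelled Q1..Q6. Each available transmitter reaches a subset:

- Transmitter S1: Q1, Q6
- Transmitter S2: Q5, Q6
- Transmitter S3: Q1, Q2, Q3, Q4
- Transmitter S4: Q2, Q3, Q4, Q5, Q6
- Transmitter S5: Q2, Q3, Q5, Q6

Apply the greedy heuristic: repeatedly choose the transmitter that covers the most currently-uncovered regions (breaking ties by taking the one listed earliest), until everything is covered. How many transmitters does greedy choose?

2

Greedy: pick S4 (covers 5 new) → pick S1 (covers 1 new). Total picks: 2.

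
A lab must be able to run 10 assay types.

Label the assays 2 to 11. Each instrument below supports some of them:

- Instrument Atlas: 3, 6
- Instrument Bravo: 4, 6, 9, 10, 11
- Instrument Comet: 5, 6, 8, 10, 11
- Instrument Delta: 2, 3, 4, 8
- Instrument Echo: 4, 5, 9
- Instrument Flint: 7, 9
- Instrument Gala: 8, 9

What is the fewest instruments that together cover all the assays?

Take {Comet, Delta, Flint}. Their union is {2, 3, 4, 5, 6, 7, 8, 9, 10, 11}, which is all 10 assays.
Only Delta contains 2, so Delta is forced; the remaining 6 assays need at least 2 more instruments (each remaining instrument adds at most 4) — so at least 3 instruments are needed, and 3 is optimal.

3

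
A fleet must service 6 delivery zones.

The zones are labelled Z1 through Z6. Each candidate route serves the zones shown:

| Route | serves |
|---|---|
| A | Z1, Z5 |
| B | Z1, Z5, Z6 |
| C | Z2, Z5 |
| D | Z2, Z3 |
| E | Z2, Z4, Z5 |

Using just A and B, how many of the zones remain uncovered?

3

Union of A, B = {Z1, Z5, Z6}.
Not covered: Z2, Z3, Z4 — 3 zones.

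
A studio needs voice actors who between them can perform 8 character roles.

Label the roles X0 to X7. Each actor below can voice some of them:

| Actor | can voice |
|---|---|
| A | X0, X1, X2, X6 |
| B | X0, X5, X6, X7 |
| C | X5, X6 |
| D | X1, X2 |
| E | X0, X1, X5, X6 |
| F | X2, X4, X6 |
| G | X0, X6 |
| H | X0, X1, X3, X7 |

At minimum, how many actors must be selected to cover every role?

3

Take {B, F, H}. Their union is {X0, X1, X2, X3, X4, X5, X6, X7}, which is all 8 roles.
Only H contains X3, so H is forced; the remaining 4 roles need at least 2 more actors (each remaining actor adds at most 3) — so at least 3 actors are needed, and 3 is optimal.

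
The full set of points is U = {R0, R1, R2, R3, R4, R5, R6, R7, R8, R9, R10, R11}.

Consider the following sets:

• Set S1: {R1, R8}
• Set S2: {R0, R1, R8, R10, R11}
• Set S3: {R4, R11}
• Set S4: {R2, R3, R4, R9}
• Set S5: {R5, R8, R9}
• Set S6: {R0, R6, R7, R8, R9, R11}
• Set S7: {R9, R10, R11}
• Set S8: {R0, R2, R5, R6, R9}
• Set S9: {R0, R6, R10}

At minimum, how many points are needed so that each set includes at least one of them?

H = {R0, R8, R9, R11} meets every set (each contains at least one member of H), and |H| = 4.
No choice of 3 points meets every set, so 4 is the minimum.

4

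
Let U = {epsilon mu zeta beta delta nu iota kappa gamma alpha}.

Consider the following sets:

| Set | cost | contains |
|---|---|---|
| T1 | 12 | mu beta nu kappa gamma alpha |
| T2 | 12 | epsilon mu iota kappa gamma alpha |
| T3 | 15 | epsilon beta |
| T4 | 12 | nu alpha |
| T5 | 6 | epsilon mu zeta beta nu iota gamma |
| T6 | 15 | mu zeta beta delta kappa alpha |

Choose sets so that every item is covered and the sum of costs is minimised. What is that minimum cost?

21

T5, T6 together cover every item (T5 ∪ T6 = {epsilon, mu, zeta, beta, delta, nu, iota, kappa, gamma, alpha}); total cost 6 + 15 = 21.
No covering selection has total cost below 21.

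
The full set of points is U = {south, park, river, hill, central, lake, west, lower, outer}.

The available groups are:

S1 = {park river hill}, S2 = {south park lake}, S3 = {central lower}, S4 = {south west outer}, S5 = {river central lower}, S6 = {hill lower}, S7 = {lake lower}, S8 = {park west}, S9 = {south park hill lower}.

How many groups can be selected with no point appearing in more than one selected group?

3

S1, S3, S4 are pairwise disjoint (S1={park,river,hill}; S3={central,lower}; S4={south,west,outer}).
Every remaining group overlaps one of these, and no 4 of the listed groups are pairwise disjoint, so 3 is the maximum.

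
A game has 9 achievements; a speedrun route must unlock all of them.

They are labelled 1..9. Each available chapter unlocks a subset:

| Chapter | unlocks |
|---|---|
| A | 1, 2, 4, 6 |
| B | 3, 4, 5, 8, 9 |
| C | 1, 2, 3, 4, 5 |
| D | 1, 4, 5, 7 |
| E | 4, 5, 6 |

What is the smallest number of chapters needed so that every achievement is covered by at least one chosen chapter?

Take {A, B, D}. Their union is {1, 2, 3, 4, 5, 6, 7, 8, 9}, which is all 9 achievements.
Only D contains 7, so D is forced; the remaining 5 achievements need at least 2 more chapters (each remaining chapter adds at most 3) — so at least 3 chapters are needed, and 3 is optimal.

3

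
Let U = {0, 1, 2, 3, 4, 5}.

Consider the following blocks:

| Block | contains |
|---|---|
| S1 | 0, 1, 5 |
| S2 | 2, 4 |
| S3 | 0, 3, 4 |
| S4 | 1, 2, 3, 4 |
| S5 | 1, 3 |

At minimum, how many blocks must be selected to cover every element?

S1 and S4 cover everything between them: the union {0, 1, 2, 3, 4, 5} is all of U.
No single block has all 6 elements (the largest, S4, has 4), so 2 is optimal.

2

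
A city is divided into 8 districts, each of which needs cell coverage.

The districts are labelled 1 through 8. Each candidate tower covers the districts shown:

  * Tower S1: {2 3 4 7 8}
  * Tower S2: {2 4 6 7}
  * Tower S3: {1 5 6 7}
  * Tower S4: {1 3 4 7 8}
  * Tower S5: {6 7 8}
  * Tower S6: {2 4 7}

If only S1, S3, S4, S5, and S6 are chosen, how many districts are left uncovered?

0

Union of S1, S3, S4, S5, S6 = {1, 2, 3, 4, 5, 6, 7, 8} — that's every district, so 0 are uncovered.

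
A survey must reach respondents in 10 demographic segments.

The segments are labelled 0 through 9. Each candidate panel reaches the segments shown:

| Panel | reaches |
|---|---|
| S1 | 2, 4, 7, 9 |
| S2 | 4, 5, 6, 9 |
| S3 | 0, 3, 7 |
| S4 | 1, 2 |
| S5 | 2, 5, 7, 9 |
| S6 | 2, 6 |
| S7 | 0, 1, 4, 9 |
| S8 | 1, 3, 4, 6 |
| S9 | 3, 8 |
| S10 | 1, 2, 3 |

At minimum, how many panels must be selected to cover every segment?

S3 and S5 and S8 and S9 together: S3 ∪ S5 ∪ S8 ∪ S9 = {0, 1, 2, 3, 4, 5, 6, 7, 8, 9} — every segment is covered.
No 3 of the 10 panels cover everything (all 120 combinations miss at least one segment), so 4 is optimal.

4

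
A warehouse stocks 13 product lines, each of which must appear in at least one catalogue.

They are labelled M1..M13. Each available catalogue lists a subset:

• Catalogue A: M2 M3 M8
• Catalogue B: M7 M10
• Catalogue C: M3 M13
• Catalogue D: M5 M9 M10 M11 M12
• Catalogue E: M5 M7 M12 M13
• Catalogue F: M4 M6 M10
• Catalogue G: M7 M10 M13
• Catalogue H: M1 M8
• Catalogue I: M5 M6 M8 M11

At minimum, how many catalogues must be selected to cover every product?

Take {A, D, F, G, H}. Their union is {M1, M2, M3, M4, M5, M6, M7, M8, M9, M10, M11, M12, M13}, which is all 13 products.
No 4 of the 9 catalogues cover everything (all 126 combinations miss at least one product), so 5 is optimal.

5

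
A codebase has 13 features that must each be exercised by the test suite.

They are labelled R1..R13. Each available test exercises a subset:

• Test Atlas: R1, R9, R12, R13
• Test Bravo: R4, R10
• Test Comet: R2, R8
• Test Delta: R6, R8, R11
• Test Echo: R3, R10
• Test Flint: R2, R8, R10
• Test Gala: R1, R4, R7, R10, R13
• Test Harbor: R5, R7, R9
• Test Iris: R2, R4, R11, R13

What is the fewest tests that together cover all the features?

5

Atlas and Delta and Echo and Harbor and Iris together: Atlas ∪ Delta ∪ Echo ∪ Harbor ∪ Iris = {R1, R2, R3, R4, R5, R6, R7, R8, R9, R10, R11, R12, R13} — every feature is covered.
No 4 of the 9 tests cover everything (all 126 combinations miss at least one feature), so 5 is optimal.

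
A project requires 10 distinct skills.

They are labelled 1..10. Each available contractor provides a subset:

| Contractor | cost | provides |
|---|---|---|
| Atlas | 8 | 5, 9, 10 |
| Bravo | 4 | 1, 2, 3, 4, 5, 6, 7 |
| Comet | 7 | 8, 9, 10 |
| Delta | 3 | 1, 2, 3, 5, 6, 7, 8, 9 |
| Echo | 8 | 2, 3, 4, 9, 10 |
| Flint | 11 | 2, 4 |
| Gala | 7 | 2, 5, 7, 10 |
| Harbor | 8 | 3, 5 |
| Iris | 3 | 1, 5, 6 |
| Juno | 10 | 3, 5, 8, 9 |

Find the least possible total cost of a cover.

Delta, Echo together cover every skill (Delta ∪ Echo = {1, 2, 3, 4, 5, 6, 7, 8, 9, 10}); total cost 3 + 8 = 11.
The greedy pick Delta, Bravo, Comet costs 14; no covering selection beats 11.

11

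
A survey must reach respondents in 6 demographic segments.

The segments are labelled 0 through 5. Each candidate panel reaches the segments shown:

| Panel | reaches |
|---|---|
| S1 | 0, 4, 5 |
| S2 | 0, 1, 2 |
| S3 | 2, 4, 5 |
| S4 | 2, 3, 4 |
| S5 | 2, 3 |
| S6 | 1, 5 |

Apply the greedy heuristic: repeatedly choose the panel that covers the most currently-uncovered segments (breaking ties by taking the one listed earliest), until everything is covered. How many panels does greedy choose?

Greedy: pick S1 (covers 3 new) → pick S2 (covers 2 new) → pick S4 (covers 1 new). Total picks: 3.

3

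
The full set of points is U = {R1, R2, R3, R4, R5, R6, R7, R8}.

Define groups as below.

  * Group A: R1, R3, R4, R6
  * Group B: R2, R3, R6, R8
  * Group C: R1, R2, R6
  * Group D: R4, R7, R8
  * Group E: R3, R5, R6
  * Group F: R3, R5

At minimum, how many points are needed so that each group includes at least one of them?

3

H = {R1, R3, R7} meets every group (each contains at least one member of H), and |H| = 3.
The groups C, D, F are pairwise disjoint, so any hitting set needs a separate point for each — at least 3. Hence 3 is optimal.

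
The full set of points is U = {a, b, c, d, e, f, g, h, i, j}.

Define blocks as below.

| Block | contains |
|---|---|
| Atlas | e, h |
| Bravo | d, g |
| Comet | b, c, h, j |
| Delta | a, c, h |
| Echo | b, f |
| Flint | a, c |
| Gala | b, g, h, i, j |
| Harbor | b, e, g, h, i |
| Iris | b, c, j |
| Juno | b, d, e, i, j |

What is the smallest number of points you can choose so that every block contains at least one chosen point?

4

T = {b, c, d, h} meets every block (each contains at least one member of T), and |T| = 4.
The blocks Atlas, Bravo, Echo, Flint are pairwise disjoint, so any hitting set needs a separate point for each — at least 4. Hence 4 is optimal.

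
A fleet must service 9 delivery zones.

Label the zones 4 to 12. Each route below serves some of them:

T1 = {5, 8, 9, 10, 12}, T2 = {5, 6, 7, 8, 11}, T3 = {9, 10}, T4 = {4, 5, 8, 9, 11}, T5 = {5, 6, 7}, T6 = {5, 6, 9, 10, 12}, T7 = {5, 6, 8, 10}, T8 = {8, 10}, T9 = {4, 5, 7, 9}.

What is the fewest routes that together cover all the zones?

T1 and T2 and T9 together: T1 ∪ T2 ∪ T9 = {4, 5, 6, 7, 8, 9, 10, 11, 12} — every zone is covered.
No 2 of the 9 routes cover everything (all 36 combinations miss at least one zone), so 3 is optimal.

3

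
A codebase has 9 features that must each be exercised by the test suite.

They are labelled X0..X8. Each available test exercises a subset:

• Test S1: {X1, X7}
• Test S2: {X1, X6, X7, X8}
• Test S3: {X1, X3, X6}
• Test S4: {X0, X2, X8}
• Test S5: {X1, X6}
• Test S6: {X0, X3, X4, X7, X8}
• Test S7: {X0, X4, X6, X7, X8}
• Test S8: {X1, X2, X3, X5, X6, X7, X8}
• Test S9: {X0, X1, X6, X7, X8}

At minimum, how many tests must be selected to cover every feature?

Take {S6, S8}. Their union is {X0, X1, X2, X3, X4, X5, X6, X7, X8}, which is all 9 features.
No single test has all 9 features (the largest, S8, has 7), so 2 is optimal.

2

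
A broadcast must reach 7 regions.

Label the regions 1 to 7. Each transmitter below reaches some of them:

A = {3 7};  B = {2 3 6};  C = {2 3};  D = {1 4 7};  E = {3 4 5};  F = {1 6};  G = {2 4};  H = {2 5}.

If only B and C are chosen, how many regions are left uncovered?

Union of B, C = {2, 3, 6}.
Not covered: 1, 4, 5, 7 — 4 regions.

4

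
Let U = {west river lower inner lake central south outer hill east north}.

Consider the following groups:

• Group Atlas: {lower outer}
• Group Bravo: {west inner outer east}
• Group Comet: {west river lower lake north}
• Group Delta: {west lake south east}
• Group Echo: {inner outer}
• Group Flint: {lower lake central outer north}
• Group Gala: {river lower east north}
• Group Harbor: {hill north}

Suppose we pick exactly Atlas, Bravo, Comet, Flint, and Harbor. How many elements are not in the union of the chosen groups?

1

Union of Atlas, Bravo, Comet, Flint, Harbor = {west, river, lower, inner, lake, central, outer, hill, east, north}.
Not covered: south — 1 element.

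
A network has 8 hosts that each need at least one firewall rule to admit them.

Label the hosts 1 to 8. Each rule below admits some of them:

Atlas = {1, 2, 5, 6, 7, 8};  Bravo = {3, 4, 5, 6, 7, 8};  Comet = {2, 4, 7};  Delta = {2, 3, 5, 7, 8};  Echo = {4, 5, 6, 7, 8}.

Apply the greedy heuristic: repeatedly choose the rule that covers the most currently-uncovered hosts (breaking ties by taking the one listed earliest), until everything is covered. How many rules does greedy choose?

Greedy: pick Atlas (covers 6 new) → pick Bravo (covers 2 new). Total picks: 2.

2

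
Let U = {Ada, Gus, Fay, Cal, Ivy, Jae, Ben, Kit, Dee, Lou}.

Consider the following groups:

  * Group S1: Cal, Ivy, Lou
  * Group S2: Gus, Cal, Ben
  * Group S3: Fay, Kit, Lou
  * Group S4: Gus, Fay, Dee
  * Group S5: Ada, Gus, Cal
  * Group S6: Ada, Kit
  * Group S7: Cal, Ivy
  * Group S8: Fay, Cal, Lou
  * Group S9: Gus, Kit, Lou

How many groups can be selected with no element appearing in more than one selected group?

S1, S4, S6 are pairwise disjoint (S1={Cal,Ivy,Lou}; S4={Gus,Fay,Dee}; S6={Ada,Kit}).
Every remaining group overlaps one of these, and no 4 of the listed groups are pairwise disjoint, so 3 is the maximum.

3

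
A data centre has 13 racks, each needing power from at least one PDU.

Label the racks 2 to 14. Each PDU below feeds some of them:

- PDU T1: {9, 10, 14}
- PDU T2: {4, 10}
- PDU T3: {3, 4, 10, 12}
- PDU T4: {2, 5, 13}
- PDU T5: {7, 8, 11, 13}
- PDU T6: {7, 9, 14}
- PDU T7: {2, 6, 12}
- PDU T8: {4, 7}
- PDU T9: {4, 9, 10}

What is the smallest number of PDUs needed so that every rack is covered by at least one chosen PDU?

Take {T3, T4, T5, T6, T7}. Their union is {2, 3, 4, 5, 6, 7, 8, 9, 10, 11, 12, 13, 14}, which is all 13 racks.
No 4 of the 9 PDUs cover everything (all 126 combinations miss at least one rack), so 5 is optimal.

5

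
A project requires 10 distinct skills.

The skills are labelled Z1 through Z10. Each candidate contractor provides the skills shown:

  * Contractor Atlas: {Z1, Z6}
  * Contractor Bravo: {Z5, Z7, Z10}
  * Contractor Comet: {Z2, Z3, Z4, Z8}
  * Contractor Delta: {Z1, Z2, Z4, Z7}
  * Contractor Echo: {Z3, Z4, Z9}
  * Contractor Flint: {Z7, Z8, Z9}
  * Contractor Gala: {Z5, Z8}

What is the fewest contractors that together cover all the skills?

Take {Atlas, Bravo, Comet, Flint}. Their union is {Z1, Z2, Z3, Z4, Z5, Z6, Z7, Z8, Z9, Z10}, which is all 10 skills.
No 3 of the 7 contractors cover everything (all 35 combinations miss at least one skill), so 4 is optimal.

4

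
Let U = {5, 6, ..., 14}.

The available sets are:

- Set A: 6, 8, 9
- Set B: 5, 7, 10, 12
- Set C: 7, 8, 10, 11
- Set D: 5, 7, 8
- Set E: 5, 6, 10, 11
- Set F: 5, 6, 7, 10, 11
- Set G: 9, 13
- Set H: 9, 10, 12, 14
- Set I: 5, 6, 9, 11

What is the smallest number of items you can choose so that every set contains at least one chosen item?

The 3 items {5, 8, 9} hit every set.
No choice of 2 items meets every set, so 3 is the minimum.

3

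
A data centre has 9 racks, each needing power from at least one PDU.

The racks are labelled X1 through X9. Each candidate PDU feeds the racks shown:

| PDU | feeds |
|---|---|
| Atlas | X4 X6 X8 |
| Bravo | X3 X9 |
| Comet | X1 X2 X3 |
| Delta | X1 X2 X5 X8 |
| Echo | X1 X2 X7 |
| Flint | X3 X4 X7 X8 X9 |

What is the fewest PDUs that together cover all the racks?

3

Atlas and Delta and Flint together: Atlas ∪ Delta ∪ Flint = {X1, X2, X3, X4, X5, X6, X7, X8, X9} — every rack is covered.
Only Delta contains X5, so Delta is forced; the remaining 5 racks need at least 2 more PDUs (each remaining PDU adds at most 4) — so at least 3 PDUs are needed, and 3 is optimal.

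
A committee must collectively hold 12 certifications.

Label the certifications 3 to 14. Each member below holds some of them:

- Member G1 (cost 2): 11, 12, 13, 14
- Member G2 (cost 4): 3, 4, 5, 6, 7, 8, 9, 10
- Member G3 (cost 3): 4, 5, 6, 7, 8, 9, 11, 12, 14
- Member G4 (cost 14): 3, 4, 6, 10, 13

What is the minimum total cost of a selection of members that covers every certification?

6

G1, G2 together cover every certification (G1 ∪ G2 = {3, 4, 5, 6, 7, 8, 9, 10, 11, 12, 13, 14}); total cost 2 + 4 = 6.
The greedy pick G3, G1, G2 costs 9; no covering selection beats 6.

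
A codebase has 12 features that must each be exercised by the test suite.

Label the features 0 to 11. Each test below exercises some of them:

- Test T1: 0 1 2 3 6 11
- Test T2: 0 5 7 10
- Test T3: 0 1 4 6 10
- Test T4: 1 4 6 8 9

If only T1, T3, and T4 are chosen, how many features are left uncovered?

Union of T1, T3, T4 = {0, 1, 2, 3, 4, 6, 8, 9, 10, 11}.
Not covered: 5, 7 — 2 features.

2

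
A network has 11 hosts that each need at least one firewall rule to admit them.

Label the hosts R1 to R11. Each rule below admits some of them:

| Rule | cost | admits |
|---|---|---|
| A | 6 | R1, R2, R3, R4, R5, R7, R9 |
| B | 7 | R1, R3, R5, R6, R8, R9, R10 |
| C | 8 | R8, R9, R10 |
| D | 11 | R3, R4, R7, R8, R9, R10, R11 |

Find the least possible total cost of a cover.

A, B, D together cover every host (A ∪ B ∪ D = {R1, R2, R3, R4, R5, R6, R7, R8, R9, R10, R11}); total cost 6 + 7 + 11 = 24.
No covering selection has total cost below 24.

24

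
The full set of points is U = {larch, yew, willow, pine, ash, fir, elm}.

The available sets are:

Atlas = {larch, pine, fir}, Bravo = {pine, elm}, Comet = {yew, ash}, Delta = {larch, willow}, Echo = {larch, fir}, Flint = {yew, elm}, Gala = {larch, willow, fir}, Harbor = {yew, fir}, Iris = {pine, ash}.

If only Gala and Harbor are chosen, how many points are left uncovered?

Union of Gala, Harbor = {larch, yew, willow, fir}.
Not covered: pine, ash, elm — 3 points.

3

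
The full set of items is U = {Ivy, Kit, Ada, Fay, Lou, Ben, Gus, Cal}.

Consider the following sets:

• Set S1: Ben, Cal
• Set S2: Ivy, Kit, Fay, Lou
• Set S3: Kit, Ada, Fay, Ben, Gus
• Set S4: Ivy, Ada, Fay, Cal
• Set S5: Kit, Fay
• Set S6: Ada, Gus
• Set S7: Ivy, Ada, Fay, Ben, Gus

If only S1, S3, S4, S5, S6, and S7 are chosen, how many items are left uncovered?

Union of S1, S3, S4, S5, S6, S7 = {Ivy, Kit, Ada, Fay, Ben, Gus, Cal}.
Not covered: Lou — 1 item.

1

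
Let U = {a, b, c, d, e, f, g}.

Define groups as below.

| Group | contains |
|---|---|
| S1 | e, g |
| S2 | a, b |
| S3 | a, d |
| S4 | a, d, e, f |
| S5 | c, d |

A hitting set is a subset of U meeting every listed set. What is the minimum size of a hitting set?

3

H = {a, c, g} meets every group (each contains at least one member of H), and |H| = 3.
The groups S1, S2, S5 are pairwise disjoint, so any hitting set needs a separate point for each — at least 3. Hence 3 is optimal.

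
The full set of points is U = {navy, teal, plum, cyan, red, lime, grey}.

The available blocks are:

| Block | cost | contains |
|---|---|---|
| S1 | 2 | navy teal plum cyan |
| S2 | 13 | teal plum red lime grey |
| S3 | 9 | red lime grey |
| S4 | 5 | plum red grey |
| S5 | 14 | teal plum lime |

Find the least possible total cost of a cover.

11

S1, S3 together cover every point (S1 ∪ S3 = {navy, teal, plum, cyan, red, lime, grey}); total cost 2 + 9 = 11.
The greedy pick S1, S4, S3 costs 16; no covering selection beats 11.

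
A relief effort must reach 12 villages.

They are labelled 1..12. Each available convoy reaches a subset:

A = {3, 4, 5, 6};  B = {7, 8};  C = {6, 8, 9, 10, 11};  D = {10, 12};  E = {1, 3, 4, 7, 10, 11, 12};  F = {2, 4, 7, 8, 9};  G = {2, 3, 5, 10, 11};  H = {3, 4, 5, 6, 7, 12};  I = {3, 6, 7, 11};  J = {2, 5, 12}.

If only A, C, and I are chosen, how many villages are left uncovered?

3

Union of A, C, I = {3, 4, 5, 6, 7, 8, 9, 10, 11}.
Not covered: 1, 2, 12 — 3 villages.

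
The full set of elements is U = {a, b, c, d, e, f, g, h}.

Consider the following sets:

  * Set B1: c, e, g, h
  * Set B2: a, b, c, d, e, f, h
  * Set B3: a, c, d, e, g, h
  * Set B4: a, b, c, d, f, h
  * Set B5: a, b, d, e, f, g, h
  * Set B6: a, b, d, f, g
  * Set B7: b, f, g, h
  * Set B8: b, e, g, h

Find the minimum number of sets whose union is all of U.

B3 and B7 cover everything between them: the union {a, b, c, d, e, f, g, h} is all of U.
No single set has all 8 elements (the largest, B2, has 7), so 2 is optimal.

2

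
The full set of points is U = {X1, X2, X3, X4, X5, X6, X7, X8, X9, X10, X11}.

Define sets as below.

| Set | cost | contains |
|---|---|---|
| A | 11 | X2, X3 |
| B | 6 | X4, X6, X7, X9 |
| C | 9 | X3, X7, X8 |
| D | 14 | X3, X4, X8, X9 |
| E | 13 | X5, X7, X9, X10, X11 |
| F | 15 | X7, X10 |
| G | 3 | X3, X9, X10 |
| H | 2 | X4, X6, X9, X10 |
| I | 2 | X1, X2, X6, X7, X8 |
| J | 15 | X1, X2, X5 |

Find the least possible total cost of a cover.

20

E, G, H, I together cover every point (E ∪ G ∪ H ∪ I = {X1, X2, X3, X4, X5, X6, X7, X8, X9, X10, X11}); total cost 13 + 3 + 2 + 2 = 20.
No covering selection has total cost below 20.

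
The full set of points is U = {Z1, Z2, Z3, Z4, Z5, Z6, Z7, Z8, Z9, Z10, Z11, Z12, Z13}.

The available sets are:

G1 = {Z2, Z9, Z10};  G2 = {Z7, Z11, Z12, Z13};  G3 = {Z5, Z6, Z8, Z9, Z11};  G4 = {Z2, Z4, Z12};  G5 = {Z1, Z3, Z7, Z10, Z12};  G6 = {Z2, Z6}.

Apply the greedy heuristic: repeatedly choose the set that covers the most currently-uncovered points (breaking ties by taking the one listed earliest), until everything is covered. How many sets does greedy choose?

4

Greedy: pick G3 (covers 5 new) → pick G5 (covers 5 new) → pick G4 (covers 2 new) → pick G2 (covers 1 new). Total picks: 4.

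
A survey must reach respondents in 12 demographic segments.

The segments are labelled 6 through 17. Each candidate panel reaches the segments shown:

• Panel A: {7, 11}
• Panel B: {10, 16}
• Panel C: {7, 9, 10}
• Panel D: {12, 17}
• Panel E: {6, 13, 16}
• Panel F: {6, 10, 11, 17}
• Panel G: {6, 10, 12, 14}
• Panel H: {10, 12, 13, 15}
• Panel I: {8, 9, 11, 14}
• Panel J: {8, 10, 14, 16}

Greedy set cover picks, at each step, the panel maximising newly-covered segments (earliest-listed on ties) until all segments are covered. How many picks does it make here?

Greedy: pick F (covers 4 new) → pick H (covers 3 new) → pick I (covers 3 new) → pick A (covers 1 new) → pick B (covers 1 new). Total picks: 5.
(The true minimum cover uses only 4 panels, so greedy is not optimal here.)

5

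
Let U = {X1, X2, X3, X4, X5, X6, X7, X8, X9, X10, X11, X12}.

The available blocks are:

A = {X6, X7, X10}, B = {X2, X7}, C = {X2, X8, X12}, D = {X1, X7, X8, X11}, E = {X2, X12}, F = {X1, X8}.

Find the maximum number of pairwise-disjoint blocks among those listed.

A, E, F are pairwise disjoint (A={X6,X7,X10}; E={X2,X12}; F={X1,X8}).
Every remaining block overlaps one of these, and no 4 of the listed blocks are pairwise disjoint, so 3 is the maximum.

3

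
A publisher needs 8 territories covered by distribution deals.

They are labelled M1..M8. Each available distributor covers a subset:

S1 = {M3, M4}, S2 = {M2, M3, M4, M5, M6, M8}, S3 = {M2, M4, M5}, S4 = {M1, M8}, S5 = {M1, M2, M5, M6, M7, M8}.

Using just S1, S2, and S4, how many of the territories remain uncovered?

1

Union of S1, S2, S4 = {M1, M2, M3, M4, M5, M6, M8}.
Not covered: M7 — 1 territory.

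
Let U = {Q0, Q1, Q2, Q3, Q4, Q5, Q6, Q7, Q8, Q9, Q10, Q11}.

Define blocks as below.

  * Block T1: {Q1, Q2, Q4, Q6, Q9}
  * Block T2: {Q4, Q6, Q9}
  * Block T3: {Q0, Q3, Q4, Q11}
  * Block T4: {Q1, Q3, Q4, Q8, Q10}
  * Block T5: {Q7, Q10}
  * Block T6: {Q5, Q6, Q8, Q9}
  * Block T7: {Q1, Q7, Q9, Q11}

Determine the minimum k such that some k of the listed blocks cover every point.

4

Take {T1, T3, T5, T6}. Their union is {Q0, Q1, Q2, Q3, Q4, Q5, Q6, Q7, Q8, Q9, Q10, Q11}, which is all 12 points.
Only T1 contains Q2, so T1 is forced; the remaining 7 points need at least 3 more blocks (each remaining block adds at most 3) — so at least 4 blocks are needed, and 4 is optimal.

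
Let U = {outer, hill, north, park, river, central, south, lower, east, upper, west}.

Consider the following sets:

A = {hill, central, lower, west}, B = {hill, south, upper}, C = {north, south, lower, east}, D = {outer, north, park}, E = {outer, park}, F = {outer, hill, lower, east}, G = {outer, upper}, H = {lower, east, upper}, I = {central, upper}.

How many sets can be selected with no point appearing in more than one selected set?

C, E, I are pairwise disjoint (C={north,south,lower,east}; E={outer,park}; I={central,upper}).
Every remaining set overlaps one of these, and no 4 of the listed sets are pairwise disjoint, so 3 is the maximum.

3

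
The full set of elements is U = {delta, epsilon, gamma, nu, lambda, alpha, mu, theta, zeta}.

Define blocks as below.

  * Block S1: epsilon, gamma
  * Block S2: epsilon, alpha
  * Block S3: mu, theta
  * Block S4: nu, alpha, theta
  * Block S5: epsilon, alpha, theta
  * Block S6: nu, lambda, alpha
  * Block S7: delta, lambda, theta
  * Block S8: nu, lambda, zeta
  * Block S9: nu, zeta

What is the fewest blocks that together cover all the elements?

5

Take {S1, S3, S4, S7, S9}. Their union is {delta, epsilon, gamma, nu, lambda, alpha, mu, theta, zeta}, which is all 9 elements.
No 4 of the 9 blocks cover everything (all 126 combinations miss at least one element), so 5 is optimal.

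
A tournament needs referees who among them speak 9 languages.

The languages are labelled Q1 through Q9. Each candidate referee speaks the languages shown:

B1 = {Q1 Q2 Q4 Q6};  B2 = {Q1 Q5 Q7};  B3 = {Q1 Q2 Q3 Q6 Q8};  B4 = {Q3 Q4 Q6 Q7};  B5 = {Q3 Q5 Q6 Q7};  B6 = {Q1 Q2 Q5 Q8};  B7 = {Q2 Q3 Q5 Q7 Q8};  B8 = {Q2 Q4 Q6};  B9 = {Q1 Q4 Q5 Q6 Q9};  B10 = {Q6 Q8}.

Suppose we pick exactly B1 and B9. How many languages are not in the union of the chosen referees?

3

Union of B1, B9 = {Q1, Q2, Q4, Q5, Q6, Q9}.
Not covered: Q3, Q7, Q8 — 3 languages.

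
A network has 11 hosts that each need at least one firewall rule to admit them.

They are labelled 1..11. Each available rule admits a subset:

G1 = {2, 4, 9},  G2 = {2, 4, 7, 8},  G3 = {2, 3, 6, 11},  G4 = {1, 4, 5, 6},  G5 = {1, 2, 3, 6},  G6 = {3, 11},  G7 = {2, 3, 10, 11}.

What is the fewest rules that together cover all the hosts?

4

Take {G1, G2, G4, G7}. Their union is {1, 2, 3, 4, 5, 6, 7, 8, 9, 10, 11}, which is all 11 hosts.
Only G2 contains 7, so G2 is forced; the remaining 7 hosts need at least 3 more rules (each remaining rule adds at most 3) — so at least 4 rules are needed, and 4 is optimal.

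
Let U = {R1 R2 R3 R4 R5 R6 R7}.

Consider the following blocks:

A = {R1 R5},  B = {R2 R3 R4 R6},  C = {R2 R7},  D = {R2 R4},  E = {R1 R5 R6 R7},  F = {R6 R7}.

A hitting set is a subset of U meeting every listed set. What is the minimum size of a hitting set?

3

The 3 elements {R1, R2, R7} hit every block.
The blocks A, D, F are pairwise disjoint, so any hitting set needs a separate element for each — at least 3. Hence 3 is optimal.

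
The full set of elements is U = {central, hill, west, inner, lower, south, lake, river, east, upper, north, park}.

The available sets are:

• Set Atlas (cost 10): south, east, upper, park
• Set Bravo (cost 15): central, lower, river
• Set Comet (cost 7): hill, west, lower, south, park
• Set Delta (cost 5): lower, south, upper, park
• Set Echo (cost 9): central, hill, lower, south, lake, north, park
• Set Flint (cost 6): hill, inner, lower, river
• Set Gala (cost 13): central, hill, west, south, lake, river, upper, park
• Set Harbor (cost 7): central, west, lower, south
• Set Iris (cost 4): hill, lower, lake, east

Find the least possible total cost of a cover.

Delta, Echo, Flint, Harbor, Iris together cover every element (Delta ∪ Echo ∪ Flint ∪ Harbor ∪ Iris = {central, hill, west, inner, lower, south, lake, river, east, upper, north, park}); total cost 5 + 9 + 6 + 7 + 4 = 31.
No covering selection has total cost below 31.

31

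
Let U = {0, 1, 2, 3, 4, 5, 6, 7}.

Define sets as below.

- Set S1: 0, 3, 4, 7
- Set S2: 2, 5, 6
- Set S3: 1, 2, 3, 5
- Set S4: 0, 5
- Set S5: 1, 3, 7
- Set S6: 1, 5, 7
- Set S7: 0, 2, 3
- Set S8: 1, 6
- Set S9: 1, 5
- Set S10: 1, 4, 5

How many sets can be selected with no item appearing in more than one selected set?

2

S1, S8 are pairwise disjoint (S1={0,3,4,7}; S8={1,6}).
Every remaining set overlaps one of these, and no 3 of the listed sets are pairwise disjoint, so 2 is the maximum.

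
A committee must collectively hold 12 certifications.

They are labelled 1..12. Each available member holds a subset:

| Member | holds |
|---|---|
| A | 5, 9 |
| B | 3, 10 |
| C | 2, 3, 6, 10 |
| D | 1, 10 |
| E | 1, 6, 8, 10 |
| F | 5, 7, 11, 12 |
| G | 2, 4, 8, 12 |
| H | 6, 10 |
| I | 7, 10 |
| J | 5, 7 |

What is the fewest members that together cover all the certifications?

Take {A, B, E, F, G}. Their union is {1, 2, 3, 4, 5, 6, 7, 8, 9, 10, 11, 12}, which is all 12 certifications.
No 4 of the 10 members cover everything (all 210 combinations miss at least one certification), so 5 is optimal.

5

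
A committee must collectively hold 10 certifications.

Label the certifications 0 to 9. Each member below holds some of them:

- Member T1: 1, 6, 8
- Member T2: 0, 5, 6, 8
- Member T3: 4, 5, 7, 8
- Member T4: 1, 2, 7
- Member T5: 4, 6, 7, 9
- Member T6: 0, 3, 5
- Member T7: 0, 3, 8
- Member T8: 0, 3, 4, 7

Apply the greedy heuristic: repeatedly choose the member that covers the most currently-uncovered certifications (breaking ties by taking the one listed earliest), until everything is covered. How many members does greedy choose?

Greedy: pick T2 (covers 4 new) → pick T4 (covers 3 new) → pick T5 (covers 2 new) → pick T6 (covers 1 new). Total picks: 4.

4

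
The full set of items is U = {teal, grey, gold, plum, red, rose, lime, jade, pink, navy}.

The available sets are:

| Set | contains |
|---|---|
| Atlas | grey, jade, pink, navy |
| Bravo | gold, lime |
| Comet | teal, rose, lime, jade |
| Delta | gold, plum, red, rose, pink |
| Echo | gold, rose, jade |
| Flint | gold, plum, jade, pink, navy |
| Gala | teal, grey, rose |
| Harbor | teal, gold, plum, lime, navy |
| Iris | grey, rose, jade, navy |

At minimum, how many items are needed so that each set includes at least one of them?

3

Take H = {grey, gold, rose}. Each listed set contains at least one of these, so H is a hitting set of size 3.
No choice of 2 items meets every set, so 3 is the minimum.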